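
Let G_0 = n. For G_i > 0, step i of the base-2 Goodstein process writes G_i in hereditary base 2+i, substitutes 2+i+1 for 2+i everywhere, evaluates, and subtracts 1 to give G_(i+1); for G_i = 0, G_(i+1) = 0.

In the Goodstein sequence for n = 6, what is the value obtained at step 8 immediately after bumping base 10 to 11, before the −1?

[0] 6 ≡ 2^2 + 2 (base 2). Lift 3: 30. −1: 29.
[1] 29 ≡ 3^3 + 2 (base 3). Lift 4: 258. −1: 257.
[2] 257 ≡ 4^4 + 1 (base 4). Lift 5: 3126. −1: 3125.
[3] 3125 ≡ 5^5 (base 5). Lift 6: 46656. −1: 46655.
[4] 46655 ≡ 5·6^5 + 5·6^4 + 5·6^3 + 5·6^2 + 5·6 + 5 (base 6). Lift 7: 98040. −1: 98039.
[5] 98039 ≡ 5·7^5 + 5·7^4 + 5·7^3 + 5·7^2 + 5·7 + 4 (base 7). Lift 8: 187244. −1: 187243.
[6] 187243 ≡ 5·8^5 + 5·8^4 + 5·8^3 + 5·8^2 + 5·8 + 3 (base 8). Lift 9: 332148. −1: 332147.
[7] 332147 ≡ 5·9^5 + 5·9^4 + 5·9^3 + 5·9^2 + 5·9 + 2 (base 9). Lift 10: 555552. −1: 555551.

885776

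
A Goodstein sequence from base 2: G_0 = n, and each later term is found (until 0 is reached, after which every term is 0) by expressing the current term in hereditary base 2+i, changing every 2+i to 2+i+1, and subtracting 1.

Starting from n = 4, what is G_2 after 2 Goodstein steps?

41

i=0: 4 = 2^2 (b=2); 2→3: 3^3 = 27; 27−1 = 26
i=1: 26 = 2·3^2 + 2·3 + 2 (b=3); 3→4: 2·4^2 + 2·4 + 2 = 42; 42−1 = 41
i=2: 41 = 2·4^2 + 2·4 + 1 (b=4); 4→5: 2·5^2 + 2·5 + 1 = 61; 61−1 = 60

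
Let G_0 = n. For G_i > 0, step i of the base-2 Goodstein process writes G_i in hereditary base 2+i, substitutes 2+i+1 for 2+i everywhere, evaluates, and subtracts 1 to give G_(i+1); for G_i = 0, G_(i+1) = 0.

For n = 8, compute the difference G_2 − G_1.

473

G_0=8  [base 2] 2^(2 + 1)  →[2↦3]→  3^(3 + 1) = 81  −1 ⇒ G_1=80
G_1=80  [base 3] 2·3^3 + 2·3^2 + 2·3 + 2  →[3↦4]→  2·4^4 + 2·4^2 + 2·4 + 2 = 554  −1 ⇒ G_2=553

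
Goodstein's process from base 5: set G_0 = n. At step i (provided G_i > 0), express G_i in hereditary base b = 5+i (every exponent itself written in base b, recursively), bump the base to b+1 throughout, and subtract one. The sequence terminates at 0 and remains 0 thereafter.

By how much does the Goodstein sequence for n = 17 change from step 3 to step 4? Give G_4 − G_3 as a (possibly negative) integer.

1

17 —HB5→ 3·5 + 2 —bump→ 3·6 + 2 = 20 —(−1)→ 19
19 —HB6→ 3·6 + 1 —bump→ 3·7 + 1 = 22 —(−1)→ 21
21 —HB7→ 3·7 —bump→ 3·8 = 24 —(−1)→ 23
23 —HB8→ 2·8 + 7 —bump→ 2·9 + 7 = 25 —(−1)→ 24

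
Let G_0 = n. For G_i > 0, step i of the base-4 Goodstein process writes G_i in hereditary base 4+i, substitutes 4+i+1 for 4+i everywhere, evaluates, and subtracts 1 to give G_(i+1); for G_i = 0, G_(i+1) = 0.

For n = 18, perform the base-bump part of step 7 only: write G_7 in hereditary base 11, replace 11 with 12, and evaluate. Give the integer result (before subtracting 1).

74

G_0 = 18. HB_4(18) = 4^2 + 2. Bump = 27. G_1 = 26.
G_1 = 26. HB_5(26) = 5^2 + 1. Bump = 37. G_2 = 36.
G_2 = 36. HB_6(36) = 6^2. Bump = 49. G_3 = 48.
G_3 = 48. HB_7(48) = 6·7 + 6. Bump = 54. G_4 = 53.
G_4 = 53. HB_8(53) = 6·8 + 5. Bump = 59. G_5 = 58.
G_5 = 58. HB_9(58) = 6·9 + 4. Bump = 64. G_6 = 63.
G_6 = 63. HB_10(63) = 6·10 + 3. Bump = 69. G_7 = 68.
G_7 = 68. HB_11(68) = 6·11 + 2. Bump = 74. G_8 = 73.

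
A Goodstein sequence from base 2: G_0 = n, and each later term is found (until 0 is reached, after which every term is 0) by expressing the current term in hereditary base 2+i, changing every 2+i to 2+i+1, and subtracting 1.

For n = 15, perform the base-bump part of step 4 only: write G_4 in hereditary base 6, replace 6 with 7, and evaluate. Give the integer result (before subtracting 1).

6588345

[0] 15 ≡ 2^(2 + 1) + 2^2 + 2 + 1 (base 2). Lift 3: 112. −1: 111.
[1] 111 ≡ 3^(3 + 1) + 3^3 + 3 (base 3). Lift 4: 1284. −1: 1283.
[2] 1283 ≡ 4^(4 + 1) + 4^4 + 3 (base 4). Lift 5: 18753. −1: 18752.
[3] 18752 ≡ 5^(5 + 1) + 5^5 + 2 (base 5). Lift 6: 326594. −1: 326593.
[4] 326593 ≡ 6^(6 + 1) + 6^6 + 1 (base 6). Lift 7: 6588345. −1: 6588344.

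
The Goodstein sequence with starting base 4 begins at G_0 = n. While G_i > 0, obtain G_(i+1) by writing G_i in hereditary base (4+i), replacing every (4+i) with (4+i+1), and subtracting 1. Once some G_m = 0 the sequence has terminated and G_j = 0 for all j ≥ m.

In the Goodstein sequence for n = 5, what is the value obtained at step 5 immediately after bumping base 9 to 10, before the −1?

G_0=5  [base 4] 4 + 1  →[4↦5]→  5 + 1 = 6  −1 ⇒ G_1=5
G_1=5  [base 5] 5  →[5↦6]→  6 = 6  −1 ⇒ G_2=5
G_2=5  [base 6] 5  →[6↦7]→  5 = 5  −1 ⇒ G_3=4
G_3=4  [base 7] 4  →[7↦8]→  4 = 4  −1 ⇒ G_4=3
G_4=3  [base 8] 3  →[8↦9]→  3 = 3  −1 ⇒ G_5=2

2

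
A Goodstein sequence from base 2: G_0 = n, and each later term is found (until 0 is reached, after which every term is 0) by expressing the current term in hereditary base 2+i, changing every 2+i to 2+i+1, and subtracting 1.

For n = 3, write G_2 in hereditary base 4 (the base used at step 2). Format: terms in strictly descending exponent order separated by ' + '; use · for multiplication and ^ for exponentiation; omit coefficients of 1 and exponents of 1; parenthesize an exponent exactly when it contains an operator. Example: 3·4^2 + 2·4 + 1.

3

base 2: 3 = 2 + 1; at 3: 3 + 1 = 4; next = 3
base 3: 3 = 3; at 4: 4 = 4; next = 3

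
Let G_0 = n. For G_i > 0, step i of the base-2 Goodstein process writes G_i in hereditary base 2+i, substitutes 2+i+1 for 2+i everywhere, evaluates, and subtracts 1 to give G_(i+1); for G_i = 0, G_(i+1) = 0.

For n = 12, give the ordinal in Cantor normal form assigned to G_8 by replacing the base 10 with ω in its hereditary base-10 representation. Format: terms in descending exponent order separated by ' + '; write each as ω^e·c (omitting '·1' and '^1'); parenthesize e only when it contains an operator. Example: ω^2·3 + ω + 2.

ω^(ω + 1) + ω^2·2 + ω + 1

(0) 12|_2 = 2^(2 + 1) + 2^2 ↦ 3^(3 + 1) + 3^3|_3 = 108 ⇒ 107
(1) 107|_3 = 3^(3 + 1) + 2·3^2 + 2·3 + 2 ↦ 4^(4 + 1) + 2·4^2 + 2·4 + 2|_4 = 1066 ⇒ 1065
(2) 1065|_4 = 4^(4 + 1) + 2·4^2 + 2·4 + 1 ↦ 5^(5 + 1) + 2·5^2 + 2·5 + 1|_5 = 15686 ⇒ 15685
(3) 15685|_5 = 5^(5 + 1) + 2·5^2 + 2·5 ↦ 6^(6 + 1) + 2·6^2 + 2·6|_6 = 280020 ⇒ 280019
(4) 280019|_6 = 6^(6 + 1) + 2·6^2 + 6 + 5 ↦ 7^(7 + 1) + 2·7^2 + 7 + 5|_7 = 5764911 ⇒ 5764910
(5) 5764910|_7 = 7^(7 + 1) + 2·7^2 + 7 + 4 ↦ 8^(8 + 1) + 2·8^2 + 8 + 4|_8 = 134217868 ⇒ 134217867
(6) 134217867|_8 = 8^(8 + 1) + 2·8^2 + 8 + 3 ↦ 9^(9 + 1) + 2·9^2 + 9 + 3|_9 = 3486784575 ⇒ 3486784574
(7) 3486784574|_9 = 9^(9 + 1) + 2·9^2 + 9 + 2 ↦ 10^(10 + 1) + 2·10^2 + 10 + 2|_10 = 100000000212 ⇒ 100000000211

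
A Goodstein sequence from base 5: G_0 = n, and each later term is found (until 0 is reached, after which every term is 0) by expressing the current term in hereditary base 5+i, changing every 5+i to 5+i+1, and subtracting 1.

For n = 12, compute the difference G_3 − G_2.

1

base 5: 12 = 2·5 + 2; at 6: 2·6 + 2 = 14; next = 13
base 6: 13 = 2·6 + 1; at 7: 2·7 + 1 = 15; next = 14
base 7: 14 = 2·7; at 8: 2·8 = 16; next = 15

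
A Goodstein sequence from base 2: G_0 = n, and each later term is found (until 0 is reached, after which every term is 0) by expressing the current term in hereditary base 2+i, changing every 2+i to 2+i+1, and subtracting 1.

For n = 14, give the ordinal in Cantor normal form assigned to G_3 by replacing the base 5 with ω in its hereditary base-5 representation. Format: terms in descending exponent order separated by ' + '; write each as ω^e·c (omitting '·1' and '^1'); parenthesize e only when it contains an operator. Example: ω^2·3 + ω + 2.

ω^(ω + 1) + ω^ω

G_0 = 14. HB_2(14) = 2^(2 + 1) + 2^2 + 2. Bump = 111. G_1 = 110.
G_1 = 110. HB_3(110) = 3^(3 + 1) + 3^3 + 2. Bump = 1282. G_2 = 1281.
G_2 = 1281. HB_4(1281) = 4^(4 + 1) + 4^4 + 1. Bump = 18751. G_3 = 18750.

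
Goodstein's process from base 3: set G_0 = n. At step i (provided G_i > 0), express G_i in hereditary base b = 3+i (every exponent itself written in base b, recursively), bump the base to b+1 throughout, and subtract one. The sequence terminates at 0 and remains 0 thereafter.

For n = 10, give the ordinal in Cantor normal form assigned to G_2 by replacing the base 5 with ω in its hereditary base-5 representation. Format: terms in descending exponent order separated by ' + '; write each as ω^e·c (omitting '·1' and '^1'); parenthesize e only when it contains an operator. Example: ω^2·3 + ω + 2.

i=0: 10 = 3^2 + 1 (b=3); 3→4: 4^2 + 1 = 17; 17−1 = 16
i=1: 16 = 4^2 (b=4); 4→5: 5^2 = 25; 25−1 = 24
i=2: 24 = 4·5 + 4 (b=5); 5→6: 4·6 + 4 = 28; 28−1 = 27

ω·4 + 4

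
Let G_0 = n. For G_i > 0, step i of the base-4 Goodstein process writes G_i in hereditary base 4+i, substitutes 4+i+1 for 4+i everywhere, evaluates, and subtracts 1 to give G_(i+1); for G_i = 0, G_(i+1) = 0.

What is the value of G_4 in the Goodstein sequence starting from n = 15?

23

i=0: 15 = 3·4 + 3 (b=4); 4→5: 3·5 + 3 = 18; 18−1 = 17
i=1: 17 = 3·5 + 2 (b=5); 5→6: 3·6 + 2 = 20; 20−1 = 19
i=2: 19 = 3·6 + 1 (b=6); 6→7: 3·7 + 1 = 22; 22−1 = 21
i=3: 21 = 3·7 (b=7); 7→8: 3·8 = 24; 24−1 = 23
i=4: 23 = 2·8 + 7 (b=8); 8→9: 2·9 + 7 = 25; 25−1 = 24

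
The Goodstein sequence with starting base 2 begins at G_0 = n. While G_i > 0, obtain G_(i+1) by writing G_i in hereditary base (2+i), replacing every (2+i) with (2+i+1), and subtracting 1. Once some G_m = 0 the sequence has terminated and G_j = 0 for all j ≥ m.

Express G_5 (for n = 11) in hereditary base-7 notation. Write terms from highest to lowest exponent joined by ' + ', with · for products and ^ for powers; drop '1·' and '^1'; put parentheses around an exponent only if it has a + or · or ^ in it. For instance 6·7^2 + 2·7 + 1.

11 —HB2→ 2^(2 + 1) + 2 + 1 —bump→ 3^(3 + 1) + 3 + 1 = 85 —(−1)→ 84
84 —HB3→ 3^(3 + 1) + 3 —bump→ 4^(4 + 1) + 4 = 1028 —(−1)→ 1027
1027 —HB4→ 4^(4 + 1) + 3 —bump→ 5^(5 + 1) + 3 = 15628 —(−1)→ 15627
15627 —HB5→ 5^(5 + 1) + 2 —bump→ 6^(6 + 1) + 2 = 279938 —(−1)→ 279937
279937 —HB6→ 6^(6 + 1) + 1 —bump→ 7^(7 + 1) + 1 = 5764802 —(−1)→ 5764801
5764801 —HB7→ 7^(7 + 1) —bump→ 8^(8 + 1) = 134217728 —(−1)→ 134217727

7^(7 + 1)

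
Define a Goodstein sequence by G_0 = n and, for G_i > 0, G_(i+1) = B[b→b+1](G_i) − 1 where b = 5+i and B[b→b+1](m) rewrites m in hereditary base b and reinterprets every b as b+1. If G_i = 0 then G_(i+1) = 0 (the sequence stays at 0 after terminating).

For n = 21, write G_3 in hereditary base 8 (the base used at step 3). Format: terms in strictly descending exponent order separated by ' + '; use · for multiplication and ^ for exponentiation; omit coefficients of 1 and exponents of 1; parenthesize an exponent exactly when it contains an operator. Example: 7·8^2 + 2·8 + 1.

3·8 + 5

base 5: 21 = 4·5 + 1; at 6: 4·6 + 1 = 25; next = 24
base 6: 24 = 4·6; at 7: 4·7 = 28; next = 27
base 7: 27 = 3·7 + 6; at 8: 3·8 + 6 = 30; next = 29
base 8: 29 = 3·8 + 5; at 9: 3·9 + 5 = 32; next = 31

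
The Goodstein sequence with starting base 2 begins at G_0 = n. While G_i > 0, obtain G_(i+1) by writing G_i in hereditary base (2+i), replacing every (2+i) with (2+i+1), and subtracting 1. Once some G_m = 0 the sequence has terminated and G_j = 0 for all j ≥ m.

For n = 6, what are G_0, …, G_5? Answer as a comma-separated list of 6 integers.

6, 29, 257, 3125, 46655, 98039

[0] 6 ≡ 2^2 + 2 (base 2). Lift 3: 30. −1: 29.
[1] 29 ≡ 3^3 + 2 (base 3). Lift 4: 258. −1: 257.
[2] 257 ≡ 4^4 + 1 (base 4). Lift 5: 3126. −1: 3125.
[3] 3125 ≡ 5^5 (base 5). Lift 6: 46656. −1: 46655.
[4] 46655 ≡ 5·6^5 + 5·6^4 + 5·6^3 + 5·6^2 + 5·6 + 5 (base 6). Lift 7: 98040. −1: 98039.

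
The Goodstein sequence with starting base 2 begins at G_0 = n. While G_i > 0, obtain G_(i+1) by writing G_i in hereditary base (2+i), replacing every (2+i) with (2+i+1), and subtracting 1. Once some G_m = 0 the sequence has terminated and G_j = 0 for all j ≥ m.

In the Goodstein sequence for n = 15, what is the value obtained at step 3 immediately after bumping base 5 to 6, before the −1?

326594

step 0: 15 = 2^(2 + 1) + 2^2 + 2 + 1; sub 3 for 2: 3^(3 + 1) + 3^3 + 3 + 1; = 112; G_1 = 112−1 = 111
step 1: 111 = 3^(3 + 1) + 3^3 + 3; sub 4 for 3: 4^(4 + 1) + 4^4 + 4; = 1284; G_2 = 1284−1 = 1283
step 2: 1283 = 4^(4 + 1) + 4^4 + 3; sub 5 for 4: 5^(5 + 1) + 5^5 + 3; = 18753; G_3 = 18753−1 = 18752
step 3: 18752 = 5^(5 + 1) + 5^5 + 2; sub 6 for 5: 6^(6 + 1) + 6^6 + 2; = 326594; G_4 = 326594−1 = 326593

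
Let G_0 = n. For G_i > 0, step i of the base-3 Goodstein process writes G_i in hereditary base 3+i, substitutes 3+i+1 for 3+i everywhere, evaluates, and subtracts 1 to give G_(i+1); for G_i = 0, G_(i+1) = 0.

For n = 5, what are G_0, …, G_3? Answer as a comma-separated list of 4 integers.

5, 5, 5, 5

[0] 5 ≡ 3 + 2 (base 3). Lift 4: 6. −1: 5.
[1] 5 ≡ 4 + 1 (base 4). Lift 5: 6. −1: 5.
[2] 5 ≡ 5 (base 5). Lift 6: 6. −1: 5.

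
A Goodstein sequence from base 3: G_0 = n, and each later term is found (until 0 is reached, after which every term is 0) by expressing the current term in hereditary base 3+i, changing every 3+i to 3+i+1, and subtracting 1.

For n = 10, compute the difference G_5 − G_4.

3

base 3: 10 = 3^2 + 1; at 4: 4^2 + 1 = 17; next = 16
base 4: 16 = 4^2; at 5: 5^2 = 25; next = 24
base 5: 24 = 4·5 + 4; at 6: 4·6 + 4 = 28; next = 27
base 6: 27 = 4·6 + 3; at 7: 4·7 + 3 = 31; next = 30
base 7: 30 = 4·7 + 2; at 8: 4·8 + 2 = 34; next = 33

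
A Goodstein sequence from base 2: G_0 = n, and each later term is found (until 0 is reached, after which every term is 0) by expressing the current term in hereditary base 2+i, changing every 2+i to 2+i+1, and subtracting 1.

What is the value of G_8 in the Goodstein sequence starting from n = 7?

77777775

step 0: 7 = 2^2 + 2 + 1; sub 3 for 2: 3^3 + 3 + 1; = 31; G_1 = 31−1 = 30
step 1: 30 = 3^3 + 3; sub 4 for 3: 4^4 + 4; = 260; G_2 = 260−1 = 259
step 2: 259 = 4^4 + 3; sub 5 for 4: 5^5 + 3; = 3128; G_3 = 3128−1 = 3127
step 3: 3127 = 5^5 + 2; sub 6 for 5: 6^6 + 2; = 46658; G_4 = 46658−1 = 46657
step 4: 46657 = 6^6 + 1; sub 7 for 6: 7^7 + 1; = 823544; G_5 = 823544−1 = 823543
step 5: 823543 = 7^7; sub 8 for 7: 8^8; = 16777216; G_6 = 16777216−1 = 16777215
step 6: 16777215 = 7·8^7 + 7·8^6 + 7·8^5 + 7·8^4 + 7·8^3 + 7·8^2 + 7·8 + 7; sub 9 for 8: 7·9^7 + 7·9^6 + 7·9^5 + 7·9^4 + 7·9^3 + 7·9^2 + 7·9 + 7; = 37665880; G_7 = 37665880−1 = 37665879
step 7: 37665879 = 7·9^7 + 7·9^6 + 7·9^5 + 7·9^4 + 7·9^3 + 7·9^2 + 7·9 + 6; sub 10 for 9: 7·10^7 + 7·10^6 + 7·10^5 + 7·10^4 + 7·10^3 + 7·10^2 + 7·10 + 6; = 77777776; G_8 = 77777776−1 = 77777775
step 8: 77777775 = 7·10^7 + 7·10^6 + 7·10^5 + 7·10^4 + 7·10^3 + 7·10^2 + 7·10 + 5; sub 11 for 10: 7·11^7 + 7·11^6 + 7·11^5 + 7·11^4 + 7·11^3 + 7·11^2 + 7·11 + 5; = 150051214; G_9 = 150051214−1 = 150051213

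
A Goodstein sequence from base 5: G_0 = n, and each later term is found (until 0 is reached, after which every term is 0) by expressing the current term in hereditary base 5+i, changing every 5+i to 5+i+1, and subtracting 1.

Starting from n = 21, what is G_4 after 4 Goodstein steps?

G_0 = 21. HB_5(21) = 4·5 + 1. Bump = 25. G_1 = 24.
G_1 = 24. HB_6(24) = 4·6. Bump = 28. G_2 = 27.
G_2 = 27. HB_7(27) = 3·7 + 6. Bump = 30. G_3 = 29.
G_3 = 29. HB_8(29) = 3·8 + 5. Bump = 32. G_4 = 31.
G_4 = 31. HB_9(31) = 3·9 + 4. Bump = 34. G_5 = 33.

31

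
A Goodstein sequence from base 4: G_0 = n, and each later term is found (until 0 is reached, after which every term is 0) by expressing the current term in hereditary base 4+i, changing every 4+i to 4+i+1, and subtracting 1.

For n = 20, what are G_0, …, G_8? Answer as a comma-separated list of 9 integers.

[0] 20 ≡ 4^2 + 4 (base 4). Lift 5: 30. −1: 29.
[1] 29 ≡ 5^2 + 4 (base 5). Lift 6: 40. −1: 39.
[2] 39 ≡ 6^2 + 3 (base 6). Lift 7: 52. −1: 51.
[3] 51 ≡ 7^2 + 2 (base 7). Lift 8: 66. −1: 65.
[4] 65 ≡ 8^2 + 1 (base 8). Lift 9: 82. −1: 81.
[5] 81 ≡ 9^2 (base 9). Lift 10: 100. −1: 99.
[6] 99 ≡ 9·10 + 9 (base 10). Lift 11: 108. −1: 107.
[7] 107 ≡ 9·11 + 8 (base 11). Lift 12: 116. −1: 115.

20, 29, 39, 51, 65, 81, 99, 107, 115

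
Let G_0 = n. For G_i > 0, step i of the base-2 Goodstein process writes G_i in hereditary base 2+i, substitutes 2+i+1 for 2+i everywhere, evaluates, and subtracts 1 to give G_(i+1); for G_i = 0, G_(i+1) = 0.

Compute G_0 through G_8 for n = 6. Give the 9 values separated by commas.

6, 29, 257, 3125, 46655, 98039, 187243, 332147, 555551

6 —HB2→ 2^2 + 2 —bump→ 3^3 + 3 = 30 —(−1)→ 29
29 —HB3→ 3^3 + 2 —bump→ 4^4 + 2 = 258 —(−1)→ 257
257 —HB4→ 4^4 + 1 —bump→ 5^5 + 1 = 3126 —(−1)→ 3125
3125 —HB5→ 5^5 —bump→ 6^6 = 46656 —(−1)→ 46655
46655 —HB6→ 5·6^5 + 5·6^4 + 5·6^3 + 5·6^2 + 5·6 + 5 —bump→ 5·7^5 + 5·7^4 + 5·7^3 + 5·7^2 + 5·7 + 5 = 98040 —(−1)→ 98039
98039 —HB7→ 5·7^5 + 5·7^4 + 5·7^3 + 5·7^2 + 5·7 + 4 —bump→ 5·8^5 + 5·8^4 + 5·8^3 + 5·8^2 + 5·8 + 4 = 187244 —(−1)→ 187243
187243 —HB8→ 5·8^5 + 5·8^4 + 5·8^3 + 5·8^2 + 5·8 + 3 —bump→ 5·9^5 + 5·9^4 + 5·9^3 + 5·9^2 + 5·9 + 3 = 332148 —(−1)→ 332147
332147 —HB9→ 5·9^5 + 5·9^4 + 5·9^3 + 5·9^2 + 5·9 + 2 —bump→ 5·10^5 + 5·10^4 + 5·10^3 + 5·10^2 + 5·10 + 2 = 555552 —(−1)→ 555551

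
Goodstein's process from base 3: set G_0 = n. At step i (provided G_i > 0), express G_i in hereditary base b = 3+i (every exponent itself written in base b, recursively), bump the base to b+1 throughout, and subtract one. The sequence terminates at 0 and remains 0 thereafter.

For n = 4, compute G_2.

4 —HB3→ 3 + 1 —bump→ 4 + 1 = 5 —(−1)→ 4
4 —HB4→ 4 —bump→ 5 = 5 —(−1)→ 4

4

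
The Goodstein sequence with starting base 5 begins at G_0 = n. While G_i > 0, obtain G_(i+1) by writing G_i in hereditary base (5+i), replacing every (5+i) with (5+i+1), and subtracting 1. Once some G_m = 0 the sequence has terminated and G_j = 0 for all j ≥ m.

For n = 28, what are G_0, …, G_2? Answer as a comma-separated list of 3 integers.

28 —HB5→ 5^2 + 3 —bump→ 6^2 + 3 = 39 —(−1)→ 38
38 —HB6→ 6^2 + 2 —bump→ 7^2 + 2 = 51 —(−1)→ 50

28, 38, 50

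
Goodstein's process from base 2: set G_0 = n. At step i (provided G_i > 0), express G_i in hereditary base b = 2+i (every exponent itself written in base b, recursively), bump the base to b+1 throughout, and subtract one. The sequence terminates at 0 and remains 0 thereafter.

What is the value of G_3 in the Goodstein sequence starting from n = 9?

9842

G_0=9  [base 2] 2^(2 + 1) + 1  →[2↦3]→  3^(3 + 1) + 1 = 82  −1 ⇒ G_1=81
G_1=81  [base 3] 3^(3 + 1)  →[3↦4]→  4^(4 + 1) = 1024  −1 ⇒ G_2=1023
G_2=1023  [base 4] 3·4^4 + 3·4^3 + 3·4^2 + 3·4 + 3  →[4↦5]→  3·5^5 + 3·5^3 + 3·5^2 + 3·5 + 3 = 9843  −1 ⇒ G_3=9842
G_3=9842  [base 5] 3·5^5 + 3·5^3 + 3·5^2 + 3·5 + 2  →[5↦6]→  3·6^6 + 3·6^3 + 3·6^2 + 3·6 + 2 = 140744  −1 ⇒ G_4=140743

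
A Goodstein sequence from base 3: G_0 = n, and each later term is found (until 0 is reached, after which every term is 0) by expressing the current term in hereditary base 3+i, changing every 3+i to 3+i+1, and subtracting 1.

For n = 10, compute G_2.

24

G_0=10  [base 3] 3^2 + 1  →[3↦4]→  4^2 + 1 = 17  −1 ⇒ G_1=16
G_1=16  [base 4] 4^2  →[4↦5]→  5^2 = 25  −1 ⇒ G_2=24
G_2=24  [base 5] 4·5 + 4  →[5↦6]→  4·6 + 4 = 28  −1 ⇒ G_3=27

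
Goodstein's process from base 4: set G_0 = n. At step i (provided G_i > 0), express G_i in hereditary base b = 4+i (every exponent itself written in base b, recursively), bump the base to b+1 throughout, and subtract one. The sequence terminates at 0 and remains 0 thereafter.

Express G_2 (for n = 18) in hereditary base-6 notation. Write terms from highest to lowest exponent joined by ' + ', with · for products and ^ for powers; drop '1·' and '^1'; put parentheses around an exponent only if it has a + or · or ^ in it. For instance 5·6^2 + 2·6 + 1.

base 4: 18 = 4^2 + 2; at 5: 5^2 + 2 = 27; next = 26
base 5: 26 = 5^2 + 1; at 6: 6^2 + 1 = 37; next = 36

6^2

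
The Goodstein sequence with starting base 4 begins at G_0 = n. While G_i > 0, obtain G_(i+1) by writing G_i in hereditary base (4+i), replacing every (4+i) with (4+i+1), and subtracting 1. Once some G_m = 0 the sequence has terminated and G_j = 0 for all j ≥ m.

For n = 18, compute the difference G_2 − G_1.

10

i=0: 18 = 4^2 + 2 (b=4); 4→5: 5^2 + 2 = 27; 27−1 = 26
i=1: 26 = 5^2 + 1 (b=5); 5→6: 6^2 + 1 = 37; 37−1 = 36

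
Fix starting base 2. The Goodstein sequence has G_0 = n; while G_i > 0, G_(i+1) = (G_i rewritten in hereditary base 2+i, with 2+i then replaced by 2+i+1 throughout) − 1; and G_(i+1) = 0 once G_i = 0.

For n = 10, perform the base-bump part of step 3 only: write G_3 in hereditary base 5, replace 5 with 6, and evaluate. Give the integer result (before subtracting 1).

(0) 10|_2 = 2^(2 + 1) + 2 ↦ 3^(3 + 1) + 3|_3 = 84 ⇒ 83
(1) 83|_3 = 3^(3 + 1) + 2 ↦ 4^(4 + 1) + 2|_4 = 1026 ⇒ 1025
(2) 1025|_4 = 4^(4 + 1) + 1 ↦ 5^(5 + 1) + 1|_5 = 15626 ⇒ 15625
(3) 15625|_5 = 5^(5 + 1) ↦ 6^(6 + 1)|_6 = 279936 ⇒ 279935

279936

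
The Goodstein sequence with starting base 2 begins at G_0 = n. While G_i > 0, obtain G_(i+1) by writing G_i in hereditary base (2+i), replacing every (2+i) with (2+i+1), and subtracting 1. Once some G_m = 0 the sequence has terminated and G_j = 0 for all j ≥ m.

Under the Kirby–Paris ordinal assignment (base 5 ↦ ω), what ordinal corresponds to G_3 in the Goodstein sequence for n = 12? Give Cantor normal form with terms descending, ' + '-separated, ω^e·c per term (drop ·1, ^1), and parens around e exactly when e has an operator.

i=0: 12 = 2^(2 + 1) + 2^2 (b=2); 2→3: 3^(3 + 1) + 3^3 = 108; 108−1 = 107
i=1: 107 = 3^(3 + 1) + 2·3^2 + 2·3 + 2 (b=3); 3→4: 4^(4 + 1) + 2·4^2 + 2·4 + 2 = 1066; 1066−1 = 1065
i=2: 1065 = 4^(4 + 1) + 2·4^2 + 2·4 + 1 (b=4); 4→5: 5^(5 + 1) + 2·5^2 + 2·5 + 1 = 15686; 15686−1 = 15685
i=3: 15685 = 5^(5 + 1) + 2·5^2 + 2·5 (b=5); 5→6: 6^(6 + 1) + 2·6^2 + 2·6 = 280020; 280020−1 = 280019

ω^(ω + 1) + ω^2·2 + ω·2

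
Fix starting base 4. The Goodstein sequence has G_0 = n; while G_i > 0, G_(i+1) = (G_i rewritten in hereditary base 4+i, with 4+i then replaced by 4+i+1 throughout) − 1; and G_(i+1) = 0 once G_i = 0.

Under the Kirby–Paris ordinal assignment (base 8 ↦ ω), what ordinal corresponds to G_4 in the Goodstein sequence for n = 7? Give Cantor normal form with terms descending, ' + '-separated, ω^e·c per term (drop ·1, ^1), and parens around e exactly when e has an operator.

7

(0) 7|_4 = 4 + 3 ↦ 5 + 3|_5 = 8 ⇒ 7
(1) 7|_5 = 5 + 2 ↦ 6 + 2|_6 = 8 ⇒ 7
(2) 7|_6 = 6 + 1 ↦ 7 + 1|_7 = 8 ⇒ 7
(3) 7|_7 = 7 ↦ 8|_8 = 8 ⇒ 7
(4) 7|_8 = 7 ↦ 7|_9 = 7 ⇒ 6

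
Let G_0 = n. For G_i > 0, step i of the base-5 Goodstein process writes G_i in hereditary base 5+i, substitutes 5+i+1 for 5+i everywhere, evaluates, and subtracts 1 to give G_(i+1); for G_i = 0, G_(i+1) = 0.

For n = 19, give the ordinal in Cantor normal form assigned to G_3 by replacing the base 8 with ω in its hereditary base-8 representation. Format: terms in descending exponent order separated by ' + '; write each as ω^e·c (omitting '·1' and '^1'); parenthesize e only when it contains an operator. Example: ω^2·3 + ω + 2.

ω·3 + 1

G_0=19  [base 5] 3·5 + 4  →[5↦6]→  3·6 + 4 = 22  −1 ⇒ G_1=21
G_1=21  [base 6] 3·6 + 3  →[6↦7]→  3·7 + 3 = 24  −1 ⇒ G_2=23
G_2=23  [base 7] 3·7 + 2  →[7↦8]→  3·8 + 2 = 26  −1 ⇒ G_3=25
G_3=25  [base 8] 3·8 + 1  →[8↦9]→  3·9 + 1 = 28  −1 ⇒ G_4=27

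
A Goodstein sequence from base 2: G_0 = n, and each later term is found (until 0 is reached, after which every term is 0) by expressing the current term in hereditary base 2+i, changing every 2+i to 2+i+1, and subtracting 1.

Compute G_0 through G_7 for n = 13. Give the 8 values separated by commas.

[0] 13 ≡ 2^(2 + 1) + 2^2 + 1 (base 2). Lift 3: 109. −1: 108.
[1] 108 ≡ 3^(3 + 1) + 3^3 (base 3). Lift 4: 1280. −1: 1279.
[2] 1279 ≡ 4^(4 + 1) + 3·4^3 + 3·4^2 + 3·4 + 3 (base 4). Lift 5: 16093. −1: 16092.
[3] 16092 ≡ 5^(5 + 1) + 3·5^3 + 3·5^2 + 3·5 + 2 (base 5). Lift 6: 280712. −1: 280711.
[4] 280711 ≡ 6^(6 + 1) + 3·6^3 + 3·6^2 + 3·6 + 1 (base 6). Lift 7: 5765999. −1: 5765998.
[5] 5765998 ≡ 7^(7 + 1) + 3·7^3 + 3·7^2 + 3·7 (base 7). Lift 8: 134219480. −1: 134219479.
[6] 134219479 ≡ 8^(8 + 1) + 3·8^3 + 3·8^2 + 2·8 + 7 (base 8). Lift 9: 3486786856. −1: 3486786855.

13, 108, 1279, 16092, 280711, 5765998, 134219479, 3486786855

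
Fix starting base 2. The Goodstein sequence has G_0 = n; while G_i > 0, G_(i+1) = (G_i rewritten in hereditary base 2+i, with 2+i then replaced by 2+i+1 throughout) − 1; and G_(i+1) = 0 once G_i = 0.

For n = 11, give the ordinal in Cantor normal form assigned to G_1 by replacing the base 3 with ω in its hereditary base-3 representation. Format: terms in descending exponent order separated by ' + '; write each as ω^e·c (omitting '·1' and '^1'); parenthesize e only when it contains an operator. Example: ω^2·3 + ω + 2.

ω^(ω + 1) + ω

step 0: 11 = 2^(2 + 1) + 2 + 1; sub 3 for 2: 3^(3 + 1) + 3 + 1; = 85; G_1 = 85−1 = 84
step 1: 84 = 3^(3 + 1) + 3; sub 4 for 3: 4^(4 + 1) + 4; = 1028; G_2 = 1028−1 = 1027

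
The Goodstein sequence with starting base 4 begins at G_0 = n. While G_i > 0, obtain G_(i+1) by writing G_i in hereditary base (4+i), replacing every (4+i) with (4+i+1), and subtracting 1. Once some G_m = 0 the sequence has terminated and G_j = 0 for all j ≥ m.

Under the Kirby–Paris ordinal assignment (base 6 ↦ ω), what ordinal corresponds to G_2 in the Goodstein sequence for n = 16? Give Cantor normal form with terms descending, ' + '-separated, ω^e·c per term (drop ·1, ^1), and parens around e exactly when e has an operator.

G_0=16  [base 4] 4^2  →[4↦5]→  5^2 = 25  −1 ⇒ G_1=24
G_1=24  [base 5] 4·5 + 4  →[5↦6]→  4·6 + 4 = 28  −1 ⇒ G_2=27
G_2=27  [base 6] 4·6 + 3  →[6↦7]→  4·7 + 3 = 31  −1 ⇒ G_3=30

ω·4 + 3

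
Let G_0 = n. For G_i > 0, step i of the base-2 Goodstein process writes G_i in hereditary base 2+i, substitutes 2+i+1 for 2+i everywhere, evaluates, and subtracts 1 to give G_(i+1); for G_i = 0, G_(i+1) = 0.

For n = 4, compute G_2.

41

(0) 4|_2 = 2^2 ↦ 3^3|_3 = 27 ⇒ 26
(1) 26|_3 = 2·3^2 + 2·3 + 2 ↦ 2·4^2 + 2·4 + 2|_4 = 42 ⇒ 41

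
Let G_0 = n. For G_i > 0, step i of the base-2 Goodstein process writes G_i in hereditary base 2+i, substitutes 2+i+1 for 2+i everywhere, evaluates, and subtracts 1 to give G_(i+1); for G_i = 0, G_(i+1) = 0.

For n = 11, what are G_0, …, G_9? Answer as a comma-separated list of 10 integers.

11, 84, 1027, 15627, 279937, 5764801, 134217727, 2749609302, 70077777775, 1997331745490

step 0: 11 = 2^(2 + 1) + 2 + 1; sub 3 for 2: 3^(3 + 1) + 3 + 1; = 85; G_1 = 85−1 = 84
step 1: 84 = 3^(3 + 1) + 3; sub 4 for 3: 4^(4 + 1) + 4; = 1028; G_2 = 1028−1 = 1027
step 2: 1027 = 4^(4 + 1) + 3; sub 5 for 4: 5^(5 + 1) + 3; = 15628; G_3 = 15628−1 = 15627
step 3: 15627 = 5^(5 + 1) + 2; sub 6 for 5: 6^(6 + 1) + 2; = 279938; G_4 = 279938−1 = 279937
step 4: 279937 = 6^(6 + 1) + 1; sub 7 for 6: 7^(7 + 1) + 1; = 5764802; G_5 = 5764802−1 = 5764801
step 5: 5764801 = 7^(7 + 1); sub 8 for 7: 8^(8 + 1); = 134217728; G_6 = 134217728−1 = 134217727
step 6: 134217727 = 7·8^8 + 7·8^7 + 7·8^6 + 7·8^5 + 7·8^4 + 7·8^3 + 7·8^2 + 7·8 + 7; sub 9 for 8: 7·9^9 + 7·9^7 + 7·9^6 + 7·9^5 + 7·9^4 + 7·9^3 + 7·9^2 + 7·9 + 7; = 2749609303; G_7 = 2749609303−1 = 2749609302
step 7: 2749609302 = 7·9^9 + 7·9^7 + 7·9^6 + 7·9^5 + 7·9^4 + 7·9^3 + 7·9^2 + 7·9 + 6; sub 10 for 9: 7·10^10 + 7·10^7 + 7·10^6 + 7·10^5 + 7·10^4 + 7·10^3 + 7·10^2 + 7·10 + 6; = 70077777776; G_8 = 70077777776−1 = 70077777775
step 8: 70077777775 = 7·10^10 + 7·10^7 + 7·10^6 + 7·10^5 + 7·10^4 + 7·10^3 + 7·10^2 + 7·10 + 5; sub 11 for 10: 7·11^11 + 7·11^7 + 7·11^6 + 7·11^5 + 7·11^4 + 7·11^3 + 7·11^2 + 7·11 + 5; = 1997331745491; G_9 = 1997331745491−1 = 1997331745490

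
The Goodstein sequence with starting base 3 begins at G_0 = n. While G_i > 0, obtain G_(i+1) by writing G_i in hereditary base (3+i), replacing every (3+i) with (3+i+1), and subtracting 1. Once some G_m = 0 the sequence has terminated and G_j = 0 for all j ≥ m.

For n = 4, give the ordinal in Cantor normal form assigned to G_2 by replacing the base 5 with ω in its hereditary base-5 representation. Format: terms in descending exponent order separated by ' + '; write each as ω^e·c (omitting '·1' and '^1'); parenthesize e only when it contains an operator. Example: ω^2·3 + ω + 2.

[0] 4 ≡ 3 + 1 (base 3). Lift 4: 5. −1: 4.
[1] 4 ≡ 4 (base 4). Lift 5: 5. −1: 4.
[2] 4 ≡ 4 (base 5). Lift 6: 4. −1: 3.

4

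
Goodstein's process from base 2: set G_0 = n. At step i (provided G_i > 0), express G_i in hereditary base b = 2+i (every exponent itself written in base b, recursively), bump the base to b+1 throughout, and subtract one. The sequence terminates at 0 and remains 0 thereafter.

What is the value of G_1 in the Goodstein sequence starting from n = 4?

G_0=4  [base 2] 2^2  →[2↦3]→  3^3 = 27  −1 ⇒ G_1=26
G_1=26  [base 3] 2·3^2 + 2·3 + 2  →[3↦4]→  2·4^2 + 2·4 + 2 = 42  −1 ⇒ G_2=41

26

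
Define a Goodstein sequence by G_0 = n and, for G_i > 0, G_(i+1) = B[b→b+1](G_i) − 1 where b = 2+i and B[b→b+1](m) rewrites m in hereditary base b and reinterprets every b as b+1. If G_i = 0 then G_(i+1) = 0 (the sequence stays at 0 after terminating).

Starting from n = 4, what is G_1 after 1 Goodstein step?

G_0 = 4. HB_2(4) = 2^2. Bump = 27. G_1 = 26.
G_1 = 26. HB_3(26) = 2·3^2 + 2·3 + 2. Bump = 42. G_2 = 41.

26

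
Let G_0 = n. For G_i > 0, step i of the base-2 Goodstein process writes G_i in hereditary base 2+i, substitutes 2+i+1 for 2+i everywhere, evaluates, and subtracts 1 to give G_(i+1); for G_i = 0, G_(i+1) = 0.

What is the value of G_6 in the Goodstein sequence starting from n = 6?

187243

G_0=6  [base 2] 2^2 + 2  →[2↦3]→  3^3 + 3 = 30  −1 ⇒ G_1=29
G_1=29  [base 3] 3^3 + 2  →[3↦4]→  4^4 + 2 = 258  −1 ⇒ G_2=257
G_2=257  [base 4] 4^4 + 1  →[4↦5]→  5^5 + 1 = 3126  −1 ⇒ G_3=3125
G_3=3125  [base 5] 5^5  →[5↦6]→  6^6 = 46656  −1 ⇒ G_4=46655
G_4=46655  [base 6] 5·6^5 + 5·6^4 + 5·6^3 + 5·6^2 + 5·6 + 5  →[6↦7]→  5·7^5 + 5·7^4 + 5·7^3 + 5·7^2 + 5·7 + 5 = 98040  −1 ⇒ G_5=98039
G_5=98039  [base 7] 5·7^5 + 5·7^4 + 5·7^3 + 5·7^2 + 5·7 + 4  →[7↦8]→  5·8^5 + 5·8^4 + 5·8^3 + 5·8^2 + 5·8 + 4 = 187244  −1 ⇒ G_6=187243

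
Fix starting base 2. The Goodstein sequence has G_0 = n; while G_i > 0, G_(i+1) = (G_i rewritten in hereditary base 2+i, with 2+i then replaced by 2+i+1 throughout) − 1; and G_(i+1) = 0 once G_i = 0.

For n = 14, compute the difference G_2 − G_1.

1171

[0] 14 ≡ 2^(2 + 1) + 2^2 + 2 (base 2). Lift 3: 111. −1: 110.
[1] 110 ≡ 3^(3 + 1) + 3^3 + 2 (base 3). Lift 4: 1282. −1: 1281.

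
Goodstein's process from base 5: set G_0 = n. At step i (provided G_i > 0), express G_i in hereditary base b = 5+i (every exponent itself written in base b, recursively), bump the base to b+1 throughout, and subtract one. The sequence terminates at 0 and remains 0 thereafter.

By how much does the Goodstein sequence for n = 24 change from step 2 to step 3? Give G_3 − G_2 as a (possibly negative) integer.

[0] 24 ≡ 4·5 + 4 (base 5). Lift 6: 28. −1: 27.
[1] 27 ≡ 4·6 + 3 (base 6). Lift 7: 31. −1: 30.
[2] 30 ≡ 4·7 + 2 (base 7). Lift 8: 34. −1: 33.

3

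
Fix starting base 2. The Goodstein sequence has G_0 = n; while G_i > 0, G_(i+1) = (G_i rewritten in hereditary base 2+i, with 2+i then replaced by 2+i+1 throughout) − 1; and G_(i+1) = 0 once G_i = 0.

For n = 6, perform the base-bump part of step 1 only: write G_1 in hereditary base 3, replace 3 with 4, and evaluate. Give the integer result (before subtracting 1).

i=0: 6 = 2^2 + 2 (b=2); 2→3: 3^3 + 3 = 30; 30−1 = 29
i=1: 29 = 3^3 + 2 (b=3); 3→4: 4^4 + 2 = 258; 258−1 = 257

258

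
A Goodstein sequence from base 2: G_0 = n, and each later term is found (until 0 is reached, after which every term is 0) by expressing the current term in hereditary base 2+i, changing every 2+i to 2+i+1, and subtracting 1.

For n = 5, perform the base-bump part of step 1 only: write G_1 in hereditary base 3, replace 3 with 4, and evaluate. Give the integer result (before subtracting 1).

G_0=5  [base 2] 2^2 + 1  →[2↦3]→  3^3 + 1 = 28  −1 ⇒ G_1=27
G_1=27  [base 3] 3^3  →[3↦4]→  4^4 = 256  −1 ⇒ G_2=255

256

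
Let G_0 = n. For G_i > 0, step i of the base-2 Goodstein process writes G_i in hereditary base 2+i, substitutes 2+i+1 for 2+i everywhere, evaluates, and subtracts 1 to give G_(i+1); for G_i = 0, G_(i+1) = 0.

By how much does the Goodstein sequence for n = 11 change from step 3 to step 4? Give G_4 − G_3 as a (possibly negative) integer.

11 —HB2→ 2^(2 + 1) + 2 + 1 —bump→ 3^(3 + 1) + 3 + 1 = 85 —(−1)→ 84
84 —HB3→ 3^(3 + 1) + 3 —bump→ 4^(4 + 1) + 4 = 1028 —(−1)→ 1027
1027 —HB4→ 4^(4 + 1) + 3 —bump→ 5^(5 + 1) + 3 = 15628 —(−1)→ 15627
15627 —HB5→ 5^(5 + 1) + 2 —bump→ 6^(6 + 1) + 2 = 279938 —(−1)→ 279937

264310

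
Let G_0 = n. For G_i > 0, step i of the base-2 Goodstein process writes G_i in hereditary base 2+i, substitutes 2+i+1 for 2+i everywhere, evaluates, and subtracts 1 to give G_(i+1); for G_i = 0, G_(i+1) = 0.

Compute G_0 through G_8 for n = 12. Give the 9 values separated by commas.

12 —HB2→ 2^(2 + 1) + 2^2 —bump→ 3^(3 + 1) + 3^3 = 108 —(−1)→ 107
107 —HB3→ 3^(3 + 1) + 2·3^2 + 2·3 + 2 —bump→ 4^(4 + 1) + 2·4^2 + 2·4 + 2 = 1066 —(−1)→ 1065
1065 —HB4→ 4^(4 + 1) + 2·4^2 + 2·4 + 1 —bump→ 5^(5 + 1) + 2·5^2 + 2·5 + 1 = 15686 —(−1)→ 15685
15685 —HB5→ 5^(5 + 1) + 2·5^2 + 2·5 —bump→ 6^(6 + 1) + 2·6^2 + 2·6 = 280020 —(−1)→ 280019
280019 —HB6→ 6^(6 + 1) + 2·6^2 + 6 + 5 —bump→ 7^(7 + 1) + 2·7^2 + 7 + 5 = 5764911 —(−1)→ 5764910
5764910 —HB7→ 7^(7 + 1) + 2·7^2 + 7 + 4 —bump→ 8^(8 + 1) + 2·8^2 + 8 + 4 = 134217868 —(−1)→ 134217867
134217867 —HB8→ 8^(8 + 1) + 2·8^2 + 8 + 3 —bump→ 9^(9 + 1) + 2·9^2 + 9 + 3 = 3486784575 —(−1)→ 3486784574
3486784574 —HB9→ 9^(9 + 1) + 2·9^2 + 9 + 2 —bump→ 10^(10 + 1) + 2·10^2 + 10 + 2 = 100000000212 —(−1)→ 100000000211

12, 107, 1065, 15685, 280019, 5764910, 134217867, 3486784574, 100000000211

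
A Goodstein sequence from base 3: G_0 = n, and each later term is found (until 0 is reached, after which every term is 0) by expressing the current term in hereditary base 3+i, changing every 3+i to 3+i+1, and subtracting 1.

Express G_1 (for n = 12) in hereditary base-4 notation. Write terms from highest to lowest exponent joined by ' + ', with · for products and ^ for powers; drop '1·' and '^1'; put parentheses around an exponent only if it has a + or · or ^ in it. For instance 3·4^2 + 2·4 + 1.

base 3: 12 = 3^2 + 3; at 4: 4^2 + 4 = 20; next = 19
base 4: 19 = 4^2 + 3; at 5: 5^2 + 3 = 28; next = 27

4^2 + 3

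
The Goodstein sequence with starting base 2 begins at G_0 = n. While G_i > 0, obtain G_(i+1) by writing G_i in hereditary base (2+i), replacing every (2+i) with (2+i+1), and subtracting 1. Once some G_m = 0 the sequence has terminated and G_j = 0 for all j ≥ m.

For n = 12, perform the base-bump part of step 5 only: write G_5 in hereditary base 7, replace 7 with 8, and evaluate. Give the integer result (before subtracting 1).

134217868

G_0 = 12. HB_2(12) = 2^(2 + 1) + 2^2. Bump = 108. G_1 = 107.
G_1 = 107. HB_3(107) = 3^(3 + 1) + 2·3^2 + 2·3 + 2. Bump = 1066. G_2 = 1065.
G_2 = 1065. HB_4(1065) = 4^(4 + 1) + 2·4^2 + 2·4 + 1. Bump = 15686. G_3 = 15685.
G_3 = 15685. HB_5(15685) = 5^(5 + 1) + 2·5^2 + 2·5. Bump = 280020. G_4 = 280019.
G_4 = 280019. HB_6(280019) = 6^(6 + 1) + 2·6^2 + 6 + 5. Bump = 5764911. G_5 = 5764910.
G_5 = 5764910. HB_7(5764910) = 7^(7 + 1) + 2·7^2 + 7 + 4. Bump = 134217868. G_6 = 134217867.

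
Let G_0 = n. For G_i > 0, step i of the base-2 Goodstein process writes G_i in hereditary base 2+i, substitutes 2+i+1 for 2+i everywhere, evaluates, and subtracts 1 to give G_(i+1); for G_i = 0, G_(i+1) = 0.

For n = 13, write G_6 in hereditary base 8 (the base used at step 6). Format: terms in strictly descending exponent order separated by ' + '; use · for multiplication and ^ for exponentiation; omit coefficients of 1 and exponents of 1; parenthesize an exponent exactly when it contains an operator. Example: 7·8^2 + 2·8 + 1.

(0) 13|_2 = 2^(2 + 1) + 2^2 + 1 ↦ 3^(3 + 1) + 3^3 + 1|_3 = 109 ⇒ 108
(1) 108|_3 = 3^(3 + 1) + 3^3 ↦ 4^(4 + 1) + 4^4|_4 = 1280 ⇒ 1279
(2) 1279|_4 = 4^(4 + 1) + 3·4^3 + 3·4^2 + 3·4 + 3 ↦ 5^(5 + 1) + 3·5^3 + 3·5^2 + 3·5 + 3|_5 = 16093 ⇒ 16092
(3) 16092|_5 = 5^(5 + 1) + 3·5^3 + 3·5^2 + 3·5 + 2 ↦ 6^(6 + 1) + 3·6^3 + 3·6^2 + 3·6 + 2|_6 = 280712 ⇒ 280711
(4) 280711|_6 = 6^(6 + 1) + 3·6^3 + 3·6^2 + 3·6 + 1 ↦ 7^(7 + 1) + 3·7^3 + 3·7^2 + 3·7 + 1|_7 = 5765999 ⇒ 5765998
(5) 5765998|_7 = 7^(7 + 1) + 3·7^3 + 3·7^2 + 3·7 ↦ 8^(8 + 1) + 3·8^3 + 3·8^2 + 3·8|_8 = 134219480 ⇒ 134219479
(6) 134219479|_8 = 8^(8 + 1) + 3·8^3 + 3·8^2 + 2·8 + 7 ↦ 9^(9 + 1) + 3·9^3 + 3·9^2 + 2·9 + 7|_9 = 3486786856 ⇒ 3486786855

8^(8 + 1) + 3·8^3 + 3·8^2 + 2·8 + 7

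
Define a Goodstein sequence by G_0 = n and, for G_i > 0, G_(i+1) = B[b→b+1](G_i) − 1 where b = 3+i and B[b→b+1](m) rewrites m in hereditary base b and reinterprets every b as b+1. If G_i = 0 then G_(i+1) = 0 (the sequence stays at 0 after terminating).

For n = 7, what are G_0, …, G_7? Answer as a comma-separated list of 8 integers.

7, 8, 9, 9, 9, 9, 9, 9

G_0 = 7. HB_3(7) = 2·3 + 1. Bump = 9. G_1 = 8.
G_1 = 8. HB_4(8) = 2·4. Bump = 10. G_2 = 9.
G_2 = 9. HB_5(9) = 5 + 4. Bump = 10. G_3 = 9.
G_3 = 9. HB_6(9) = 6 + 3. Bump = 10. G_4 = 9.
G_4 = 9. HB_7(9) = 7 + 2. Bump = 10. G_5 = 9.
G_5 = 9. HB_8(9) = 8 + 1. Bump = 10. G_6 = 9.
G_6 = 9. HB_9(9) = 9. Bump = 10. G_7 = 9.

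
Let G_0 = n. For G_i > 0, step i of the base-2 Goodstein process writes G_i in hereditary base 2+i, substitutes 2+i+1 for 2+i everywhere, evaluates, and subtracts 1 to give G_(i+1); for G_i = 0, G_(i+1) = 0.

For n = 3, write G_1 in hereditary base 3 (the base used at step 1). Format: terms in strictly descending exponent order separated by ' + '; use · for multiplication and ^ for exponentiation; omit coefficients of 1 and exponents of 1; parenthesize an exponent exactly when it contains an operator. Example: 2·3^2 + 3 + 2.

3

(0) 3|_2 = 2 + 1 ↦ 3 + 1|_3 = 4 ⇒ 3
(1) 3|_3 = 3 ↦ 4|_4 = 4 ⇒ 3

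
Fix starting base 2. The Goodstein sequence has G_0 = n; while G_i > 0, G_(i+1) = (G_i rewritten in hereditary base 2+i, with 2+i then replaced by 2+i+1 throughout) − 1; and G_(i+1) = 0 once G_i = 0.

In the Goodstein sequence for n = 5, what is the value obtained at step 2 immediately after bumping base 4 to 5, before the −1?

468

G_0 = 5. HB_2(5) = 2^2 + 1. Bump = 28. G_1 = 27.
G_1 = 27. HB_3(27) = 3^3. Bump = 256. G_2 = 255.
G_2 = 255. HB_4(255) = 3·4^3 + 3·4^2 + 3·4 + 3. Bump = 468. G_3 = 467.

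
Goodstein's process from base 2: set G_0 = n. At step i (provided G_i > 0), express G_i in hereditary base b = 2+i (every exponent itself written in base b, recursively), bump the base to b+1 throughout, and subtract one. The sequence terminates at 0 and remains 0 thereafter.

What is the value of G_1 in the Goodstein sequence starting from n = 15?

111

G_0 = 15. HB_2(15) = 2^(2 + 1) + 2^2 + 2 + 1. Bump = 112. G_1 = 111.
G_1 = 111. HB_3(111) = 3^(3 + 1) + 3^3 + 3. Bump = 1284. G_2 = 1283.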